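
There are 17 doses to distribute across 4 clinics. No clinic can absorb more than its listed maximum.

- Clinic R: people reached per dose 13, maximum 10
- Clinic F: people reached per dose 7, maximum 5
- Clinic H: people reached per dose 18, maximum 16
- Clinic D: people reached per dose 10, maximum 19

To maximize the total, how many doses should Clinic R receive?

Rank by people reached per dose: Clinic H 18 > Clinic R 13 > Clinic D 10 > Clinic F 7.
Clinic H takes 16 to reach its cap of 16 — 1 left.
Only 1 left; Clinic R takes them to reach 1.

1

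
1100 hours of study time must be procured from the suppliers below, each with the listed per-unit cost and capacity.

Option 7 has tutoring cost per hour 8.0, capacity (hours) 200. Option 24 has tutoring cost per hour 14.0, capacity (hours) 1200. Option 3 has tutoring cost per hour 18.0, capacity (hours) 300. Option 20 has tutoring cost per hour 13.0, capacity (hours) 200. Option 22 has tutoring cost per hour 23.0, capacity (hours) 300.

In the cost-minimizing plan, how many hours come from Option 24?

Fill from the cheapest supplier first.
Option 7 at 8.0: take all 200 hours ; 900 still needed.
Option 20 (13.0): use full 200 ; 700 hours to go.
Option 24 (14.0): take the remaining 700 ; done.
Option 3, Option 22: unused.

700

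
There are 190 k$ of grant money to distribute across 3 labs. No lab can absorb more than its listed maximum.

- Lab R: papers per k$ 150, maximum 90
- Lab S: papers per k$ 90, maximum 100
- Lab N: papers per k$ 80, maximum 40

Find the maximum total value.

22500

Highest papers per k$ first: Lab R 150 > Lab S 90 > Lab N 80.
Give Lab R 90 to hit its cap of 90 → 100 left.
Lab S: +100 to 100 (cap) → 0 left.
Total = 150×90 + 90×100 = 22500.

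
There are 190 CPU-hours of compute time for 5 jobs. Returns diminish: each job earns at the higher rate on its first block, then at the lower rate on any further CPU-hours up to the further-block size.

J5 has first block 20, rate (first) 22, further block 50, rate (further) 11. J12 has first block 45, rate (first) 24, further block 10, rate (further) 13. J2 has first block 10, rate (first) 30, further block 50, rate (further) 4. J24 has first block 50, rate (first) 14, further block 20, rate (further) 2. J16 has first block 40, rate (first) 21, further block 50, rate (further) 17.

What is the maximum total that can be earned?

Treat each block as its own option and order by rate: J2/first 30 > J12/first 24 > J5/first 22 > J16/first 21 > J16/second 17 > J24/first 14 > J12/second 13 > J5/second 11 > J2/second 4 > J24/second 2.
J2 first at 30: fill all 10 — 180 left.
J12/first (24): +45 — 135 left.
J5/first (22): +20 — 115 left.
J16/first (21): +40 — 75 left.
J16/second (17): +50 — 25 left.
J24/first: +25 of 50 at 14; pool empty.
Total = 30×10 + 24×45 + 22×20 + 21×40 + 17×50 + 14×25 = 3860.

3860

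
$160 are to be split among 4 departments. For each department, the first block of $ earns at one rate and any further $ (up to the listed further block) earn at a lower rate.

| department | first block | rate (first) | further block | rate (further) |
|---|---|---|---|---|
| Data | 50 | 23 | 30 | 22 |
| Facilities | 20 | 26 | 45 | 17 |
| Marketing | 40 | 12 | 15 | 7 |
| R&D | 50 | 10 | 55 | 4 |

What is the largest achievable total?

Order all 8 blocks by rate: Facilities/tier1 26 > Data/tier1 23 > Data/tier2 22 > Facilities/tier2 17 > Marketing/tier1 12 > R&D/tier1 10 > Marketing/tier2 7 > R&D/tier2 4.
Facilities/tier1 (26): +20 ; 140 left.
Data tier1 at 23: fill all 50 ; 90 left.
Data/tier2 (22): +30 ; 60 left.
Facilities/tier2 (17): +45 ; 15 left.
Marketing/tier1: +15 of 40 at 12; pool empty.
Total = 26×20 + 23×50 + 22×30 + 17×45 + 12×15 = 3275.

3275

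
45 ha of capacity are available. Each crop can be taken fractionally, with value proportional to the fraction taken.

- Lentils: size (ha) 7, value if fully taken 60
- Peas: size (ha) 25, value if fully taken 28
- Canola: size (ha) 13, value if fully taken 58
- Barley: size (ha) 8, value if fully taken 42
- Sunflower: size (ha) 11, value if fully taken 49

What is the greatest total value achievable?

215.72

Rank by value-to-size ratio: Lentils 60/7≈8.57, Barley 42/8≈5.25, Canola 58/13≈4.46, Sunflower 49/11≈4.45, Peas 28/25≈1.12.
All 7 ha of Lentils fit (value 60) → 38 remain.
All 8 ha of Barley fit (value 42) → 30 remain.
Canola: take in full, 13 ha for value 58 → 17 left.
Sunflower: take in full, 11 ha for value 49 → 6 left.
6 ha left: a 6/25 share of Peas gives 28×6/25 = 6.72.
Total value = 215.72.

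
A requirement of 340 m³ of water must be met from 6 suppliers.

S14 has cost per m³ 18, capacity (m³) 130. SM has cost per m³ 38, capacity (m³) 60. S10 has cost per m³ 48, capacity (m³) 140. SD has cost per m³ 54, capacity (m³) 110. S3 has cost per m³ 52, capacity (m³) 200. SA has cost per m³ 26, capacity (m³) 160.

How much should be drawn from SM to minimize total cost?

50

Use suppliers in increasing cost order.
Take 130 from S14 at 18 ; need 210 more.
Take 160 from SA at 26 ; need 50 more.
Take 50 from SM at 38 to finish.
S10, S3, SD: unused.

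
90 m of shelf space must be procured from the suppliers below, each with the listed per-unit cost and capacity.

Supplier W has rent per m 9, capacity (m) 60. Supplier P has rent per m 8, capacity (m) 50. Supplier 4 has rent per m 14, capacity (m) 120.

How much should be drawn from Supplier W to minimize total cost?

40

Cheapest first:
Take 50 from Supplier P at 8 → need 40 more.
Take 40 from Supplier W at 9 to finish.
Supplier 4: unused.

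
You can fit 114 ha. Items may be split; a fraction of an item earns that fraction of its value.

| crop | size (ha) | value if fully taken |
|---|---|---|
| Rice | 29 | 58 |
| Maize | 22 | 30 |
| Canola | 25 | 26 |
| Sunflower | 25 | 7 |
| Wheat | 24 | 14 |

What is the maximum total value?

131.92

Best value per unit of size first: Rice 58/29≈2, Maize 30/22≈1.36, Canola 26/25≈1.04, Wheat 14/24≈0.583, Sunflower 7/25≈0.28.
All 29 ha of Rice fit (value 58) — 85 remain.
Maize: take in full, 22 ha for value 30 — 63 left.
Canola: take in full, 25 ha for value 26 — 38 left.
Wheat: take in full, 24 ha for value 14 — 14 left.
Fill the last 14 ha with part of Sunflower: 14/25 of it earns 3.92.
Total value = 131.92.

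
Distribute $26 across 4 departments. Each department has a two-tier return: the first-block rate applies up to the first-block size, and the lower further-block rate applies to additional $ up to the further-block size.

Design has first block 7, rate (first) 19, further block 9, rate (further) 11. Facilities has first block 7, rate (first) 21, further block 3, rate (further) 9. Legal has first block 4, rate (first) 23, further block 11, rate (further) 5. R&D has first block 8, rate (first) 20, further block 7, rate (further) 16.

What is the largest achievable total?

Order all 8 blocks by rate: Legal/T1 23 > Facilities/T1 21 > R&D/T1 20 > Design/T1 19 > R&D/T2 16 > Design/T2 11 > Facilities/T2 9 > Legal/T2 5.
Legal T1 at 23: fill all 4 → 22 left.
Fill Facilities T1 block (7 at 21) → 15 left.
Fill R&D T1 block (8 at 20) → 7 left.
Design T1 at 19: fill all 7 → 0 left.
Total = 23×4 + 21×7 + 20×8 + 19×7 = 532.

532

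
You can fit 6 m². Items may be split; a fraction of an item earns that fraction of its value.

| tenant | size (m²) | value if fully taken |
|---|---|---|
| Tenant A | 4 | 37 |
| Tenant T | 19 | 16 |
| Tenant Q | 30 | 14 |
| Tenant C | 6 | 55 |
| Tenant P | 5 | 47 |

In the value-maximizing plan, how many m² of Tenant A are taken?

1

Rank by value-to-size ratio: Tenant P 47/5≈9.4, Tenant A 37/4≈9.25, Tenant C 55/6≈9.17, Tenant T 16/19≈0.842, Tenant Q 14/30≈0.467.
All 5 m² of Tenant P fit (value 47) — 1 remain.
Fill the last 1 m² with part of Tenant A: 1/4 of it earns 9.25.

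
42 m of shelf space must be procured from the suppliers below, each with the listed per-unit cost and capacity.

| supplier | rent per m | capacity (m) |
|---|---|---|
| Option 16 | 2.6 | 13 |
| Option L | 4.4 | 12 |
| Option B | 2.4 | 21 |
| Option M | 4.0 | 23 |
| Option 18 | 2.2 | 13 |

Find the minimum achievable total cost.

99.8

Fill from the cheapest supplier first.
Take 13 from Option 18 at 2.2 → need 29 more.
Option B (2.4): use full 21 → 8 m to go.
Take 8 from Option 16 at 2.6 to finish.
Option M, Option L: unused.
Cost = 13×2.2 + 21×2.4 + 8×2.6 = 99.8.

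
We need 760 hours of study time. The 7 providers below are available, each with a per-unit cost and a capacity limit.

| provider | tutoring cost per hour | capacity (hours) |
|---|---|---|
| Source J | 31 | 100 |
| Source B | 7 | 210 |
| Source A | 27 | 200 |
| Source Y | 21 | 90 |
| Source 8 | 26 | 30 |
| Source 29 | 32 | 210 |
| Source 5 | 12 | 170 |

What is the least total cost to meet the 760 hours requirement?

13440

Cheapest first:
Source B at 7: take all 210 hours — 550 still needed.
Source 5 (12): use full 170 — 380 hours to go.
Source Y (21): use full 90 — 290 hours to go.
Source 8 (26): use full 30 — 260 hours to go.
Source A (27): use full 200 — 60 hours to go.
Source J at 31: take 60 of its 100 — requirement met.
Source 29: unused.
Cost = 210×7 + 170×12 + 90×21 + 30×26 + 200×27 + 60×31 = 13440.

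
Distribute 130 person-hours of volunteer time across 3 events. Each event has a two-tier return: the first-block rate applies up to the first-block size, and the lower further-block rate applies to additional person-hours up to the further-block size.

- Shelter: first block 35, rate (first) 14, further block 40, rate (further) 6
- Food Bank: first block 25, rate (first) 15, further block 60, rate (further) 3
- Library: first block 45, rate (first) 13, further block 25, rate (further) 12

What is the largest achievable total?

1750

Treat each block as its own option and order by rate: Food Bank/T1 15 > Shelter/T1 14 > Library/T1 13 > Library/T2 12 > Shelter/T2 6 > Food Bank/T2 3.
Food Bank T1 at 15: fill all 25 → 105 left.
Shelter T1 at 14: fill all 35 → 70 left.
Fill Library T1 block (45 at 13) → 25 left.
Fill Library T2 block (25 at 12) → 0 left.
Total = 15×25 + 14×35 + 13×45 + 12×25 = 1750.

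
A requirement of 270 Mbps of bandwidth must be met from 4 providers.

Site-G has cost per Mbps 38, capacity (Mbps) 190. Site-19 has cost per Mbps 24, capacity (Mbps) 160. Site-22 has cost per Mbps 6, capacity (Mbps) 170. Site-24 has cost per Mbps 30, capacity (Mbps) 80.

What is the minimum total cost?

3420

Cheapest first:
Site-22 (6): use full 170 ; 100 Mbps to go.
Take 100 from Site-19 at 24 to finish.
Site-24, Site-G: unused.
Cost = 170×6 + 100×24 = 3420.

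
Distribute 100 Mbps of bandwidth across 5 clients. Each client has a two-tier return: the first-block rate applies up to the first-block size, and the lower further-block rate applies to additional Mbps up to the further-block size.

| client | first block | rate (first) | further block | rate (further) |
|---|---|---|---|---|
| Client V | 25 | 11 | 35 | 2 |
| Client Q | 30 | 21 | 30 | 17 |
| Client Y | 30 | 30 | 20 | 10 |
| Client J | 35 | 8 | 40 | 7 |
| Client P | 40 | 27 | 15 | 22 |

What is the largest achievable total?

2625

Rank every tier by rate: Client Y/T1 30 > Client P/T1 27 > Client P/T2 22 > Client Q/T1 21 > Client Q/T2 17 > Client V/T1 11 > Client Y/T2 10 > Client J/T1 8 > Client J/T2 7 > Client V/T2 2.
Client Y T1 at 30: fill all 30 ; 70 left.
Client P/T1 (27): +40 ; 30 left.
Client P/T2 (22): +15 ; 15 left.
Client Q T1 at 21: only 15 left, fill 15.
Total = 30×30 + 27×40 + 22×15 + 21×15 = 2625.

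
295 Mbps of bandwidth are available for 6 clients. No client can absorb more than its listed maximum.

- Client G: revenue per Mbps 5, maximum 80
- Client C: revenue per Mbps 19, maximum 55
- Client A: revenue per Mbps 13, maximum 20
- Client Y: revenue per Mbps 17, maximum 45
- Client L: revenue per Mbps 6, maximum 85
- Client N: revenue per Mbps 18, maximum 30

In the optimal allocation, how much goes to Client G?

Rank by revenue per Mbps: Client C 19 > Client N 18 > Client Y 17 > Client A 13 > Client L 6 > Client G 5.
Give Client C 55 to hit its cap of 55 — 240 left.
Give Client N 30 to hit its cap of 30 — 210 left.
Client Y takes 45 to reach its cap of 45 — 165 left.
Client A: +20 to 20 (cap) — 145 left.
Give Client L 85 to hit its cap of 85 — 60 left.
Only 60 left; Client G takes them to reach 60.

60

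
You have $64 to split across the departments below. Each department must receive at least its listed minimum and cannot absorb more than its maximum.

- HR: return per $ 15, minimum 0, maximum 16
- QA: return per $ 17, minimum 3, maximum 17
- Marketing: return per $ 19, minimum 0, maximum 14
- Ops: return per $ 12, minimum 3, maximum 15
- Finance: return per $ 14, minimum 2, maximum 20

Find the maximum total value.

1027

Meeting every minimum uses 0+3+0+3+2 = 8 $, leaving 56.
Rank by return per $: Marketing 19 > QA 17 > HR 15 > Finance 14 > Ops 12.
Marketing takes 14 more to reach its cap of 14 — 42 left.
QA takes 14 more to reach its cap of 17 — 28 left.
HR takes 16 more to reach its cap of 16 — 12 left.
Finance has room for 18 more but only 12 remain, so it gets 14.
Total = 15×16 + 17×17 + 19×14 + 12×3 + 14×14 = 1027.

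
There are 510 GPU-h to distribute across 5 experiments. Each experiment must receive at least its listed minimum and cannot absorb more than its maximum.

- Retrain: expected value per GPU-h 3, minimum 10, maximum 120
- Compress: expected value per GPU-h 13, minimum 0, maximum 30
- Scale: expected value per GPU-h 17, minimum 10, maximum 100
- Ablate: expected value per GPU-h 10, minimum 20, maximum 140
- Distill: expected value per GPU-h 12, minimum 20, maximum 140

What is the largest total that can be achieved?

5470

Meeting every minimum uses 10+0+10+20+20 = 60 GPU-h, leaving 450.
Highest expected value per GPU-h first: Scale 17 > Compress 13 > Distill 12 > Ablate 10 > Retrain 3.
Give Scale 90 more to hit its cap of 100 → 360 left.
Compress takes 30 more to reach its cap of 30 → 330 left.
Distill: +120 to 140 (cap) → 210 left.
Ablate: +120 to 140 (cap) → 90 left.
Retrain has room for 110 more but only 90 remain, so it gets 100.
Total = 3×100 + 13×30 + 17×100 + 10×140 + 12×140 = 5470.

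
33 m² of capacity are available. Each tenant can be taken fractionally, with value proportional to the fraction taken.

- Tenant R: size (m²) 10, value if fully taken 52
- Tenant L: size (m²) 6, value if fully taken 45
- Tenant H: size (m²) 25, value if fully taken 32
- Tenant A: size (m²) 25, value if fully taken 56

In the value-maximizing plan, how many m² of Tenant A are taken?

Best value per unit of size first: Tenant L 45/6≈7.5, Tenant R 52/10≈5.2, Tenant A 56/25≈2.24, Tenant H 32/25≈1.28.
All 6 m² of Tenant L fit (value 45) → 27 remain.
Take all of Tenant R (10 m², value 52) → 17 m² left.
Fill the last 17 m² with part of Tenant A: 17/25 of it earns 38.08.

17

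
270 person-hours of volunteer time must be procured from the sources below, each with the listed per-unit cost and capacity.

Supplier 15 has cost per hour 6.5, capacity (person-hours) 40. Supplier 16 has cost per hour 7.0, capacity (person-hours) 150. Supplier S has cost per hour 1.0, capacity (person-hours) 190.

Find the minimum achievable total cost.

Cheapest first:
Take 190 from Supplier S at 1.0 → need 80 more.
Supplier 15 at 6.5: take all 40 person-hours → 40 still needed.
Supplier 16 (7.0): take the remaining 40 → done.
Cost = 190×1.0 + 40×6.5 + 40×7.0 = 730.

730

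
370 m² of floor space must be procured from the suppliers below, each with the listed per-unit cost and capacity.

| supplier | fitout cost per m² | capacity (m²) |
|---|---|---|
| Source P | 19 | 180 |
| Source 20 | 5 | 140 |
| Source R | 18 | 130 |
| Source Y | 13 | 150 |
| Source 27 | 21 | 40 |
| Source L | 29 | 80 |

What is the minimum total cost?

4090

Cheapest first:
Take 140 from Source 20 at 5 ; need 230 more.
Source Y at 13: take all 150 m² ; 80 still needed.
Take 80 from Source R at 18 to finish.
Source P, Source 27, Source L: unused.
Cost = 140×5 + 150×13 + 80×18 = 4090.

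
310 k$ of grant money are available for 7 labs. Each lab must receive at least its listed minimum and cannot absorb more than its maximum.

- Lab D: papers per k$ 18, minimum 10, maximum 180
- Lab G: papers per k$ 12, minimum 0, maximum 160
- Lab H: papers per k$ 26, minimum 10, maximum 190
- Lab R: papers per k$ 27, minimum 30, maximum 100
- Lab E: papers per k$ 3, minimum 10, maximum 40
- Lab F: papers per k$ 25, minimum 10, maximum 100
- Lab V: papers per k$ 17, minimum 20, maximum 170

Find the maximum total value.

Meeting every minimum uses 10+0+10+30+10+10+20 = 90 k$, leaving 220.
Order the labs by papers per k$: Lab R 27 > Lab H 26 > Lab F 25 > Lab D 18 > Lab V 17 > Lab G 12 > Lab E 3.
Lab R: +70 to 100 (cap) — 150 left.
Only 150 left; Lab H takes them to reach 160.
Total = 18×10 + 26×160 + 27×100 + 3×10 + 25×10 + 17×20 = 7660.

7660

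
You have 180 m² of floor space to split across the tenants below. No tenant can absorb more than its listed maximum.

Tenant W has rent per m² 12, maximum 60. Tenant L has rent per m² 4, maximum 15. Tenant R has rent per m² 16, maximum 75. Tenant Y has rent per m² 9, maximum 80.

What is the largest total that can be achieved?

2325

Order the tenants by rent per m²: Tenant R 16 > Tenant W 12 > Tenant Y 9 > Tenant L 4.
Give Tenant R 75 to hit its cap of 75 ; 105 left.
Give Tenant W 60 to hit its cap of 60 ; 45 left.
Tenant Y has room for 80 but only 45 remain, so it gets 45.
Total = 12×60 + 16×75 + 9×45 = 2325.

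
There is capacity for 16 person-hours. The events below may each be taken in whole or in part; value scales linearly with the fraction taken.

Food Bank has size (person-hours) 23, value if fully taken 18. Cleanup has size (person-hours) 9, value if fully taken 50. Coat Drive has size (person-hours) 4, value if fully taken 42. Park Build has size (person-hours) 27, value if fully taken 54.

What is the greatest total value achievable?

Sort by value density: Coat Drive 42/4≈10.5, Cleanup 50/9≈5.56, Park Build 54/27≈2, Food Bank 18/23≈0.783.
Take all of Coat Drive (4 person-hours, value 42) → 12 person-hours left.
Cleanup: take in full, 9 person-hours for value 50 → 3 left.
3 person-hours left: a 3/27 share of Park Build gives 54×3/27 = 6.
Total value = 98.

98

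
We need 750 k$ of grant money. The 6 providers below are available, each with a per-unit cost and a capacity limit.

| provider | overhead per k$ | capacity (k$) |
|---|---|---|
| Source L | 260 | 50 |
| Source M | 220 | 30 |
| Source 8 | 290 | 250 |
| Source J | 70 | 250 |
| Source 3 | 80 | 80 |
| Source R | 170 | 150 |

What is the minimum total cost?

124100

Cheapest first:
Source J at 70: take all 250 k$ ; 500 still needed.
Source 3 at 80: take all 80 k$ ; 420 still needed.
Source R (170): use full 150 ; 270 k$ to go.
Take 30 from Source M at 220 ; need 240 more.
Take 50 from Source L at 260 ; need 190 more.
Take 190 from Source 8 at 290 to finish.
Cost = 250×70 + 80×80 + 150×170 + 30×220 + 50×260 + 190×290 = 124100.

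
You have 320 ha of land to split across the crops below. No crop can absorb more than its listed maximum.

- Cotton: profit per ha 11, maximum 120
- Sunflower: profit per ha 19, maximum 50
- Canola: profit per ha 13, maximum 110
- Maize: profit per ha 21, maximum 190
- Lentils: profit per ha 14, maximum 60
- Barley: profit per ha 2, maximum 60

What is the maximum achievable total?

6040

Order the crops by profit per ha: Maize 21 > Sunflower 19 > Lentils 14 > Canola 13 > Cotton 11 > Barley 2.
Maize takes 190 to reach its cap of 190 ; 130 left.
Give Sunflower 50 to hit its cap of 50 ; 80 left.
Give Lentils 60 to hit its cap of 60 ; 20 left.
Only 20 left; Canola takes them to reach 20.
Total = 19×50 + 13×20 + 21×190 + 14×60 = 6040.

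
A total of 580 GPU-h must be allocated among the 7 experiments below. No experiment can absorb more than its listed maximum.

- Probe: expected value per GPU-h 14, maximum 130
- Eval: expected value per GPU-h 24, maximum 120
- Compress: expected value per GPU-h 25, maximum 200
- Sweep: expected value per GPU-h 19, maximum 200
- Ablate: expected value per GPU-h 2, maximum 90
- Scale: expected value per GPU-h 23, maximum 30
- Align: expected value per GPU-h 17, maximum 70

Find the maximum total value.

12880

Rank by expected value per GPU-h: Compress 25 > Eval 24 > Scale 23 > Sweep 19 > Align 17 > Probe 14 > Ablate 2.
Give Compress 200 to hit its cap of 200 → 380 left.
Eval: +120 to 120 (cap) → 260 left.
Give Scale 30 to hit its cap of 30 → 230 left.
Sweep: +200 to 200 (cap) → 30 left.
Only 30 left; Align takes them to reach 30.
Total = 24×120 + 25×200 + 19×200 + 23×30 + 17×30 = 12880.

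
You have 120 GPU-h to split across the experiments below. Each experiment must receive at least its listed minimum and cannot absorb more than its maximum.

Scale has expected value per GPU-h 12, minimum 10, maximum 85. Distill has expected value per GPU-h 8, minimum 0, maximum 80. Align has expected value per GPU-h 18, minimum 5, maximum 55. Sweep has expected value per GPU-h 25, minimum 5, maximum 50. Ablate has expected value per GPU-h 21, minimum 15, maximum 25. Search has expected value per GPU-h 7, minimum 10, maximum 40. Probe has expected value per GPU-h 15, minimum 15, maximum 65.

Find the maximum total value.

Meeting every minimum uses 10+0+5+5+15+10+15 = 60 GPU-h, leaving 60.
Highest expected value per GPU-h first: Sweep 25 > Ablate 21 > Align 18 > Probe 15 > Scale 12 > Distill 8 > Search 7.
Sweep takes 45 more to reach its cap of 50 ; 15 left.
Give Ablate 10 more to hit its cap of 25 ; 5 left.
Align has room for 50 more but only 5 remain, so it gets 10.
Total = 12×10 + 18×10 + 25×50 + 21×25 + 7×10 + 15×15 = 2370.

2370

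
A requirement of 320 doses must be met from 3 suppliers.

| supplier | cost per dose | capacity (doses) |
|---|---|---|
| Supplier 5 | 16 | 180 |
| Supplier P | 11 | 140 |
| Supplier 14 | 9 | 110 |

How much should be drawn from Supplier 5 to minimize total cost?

Cheapest first:
Take 110 from Supplier 14 at 9 — need 210 more.
Take 140 from Supplier P at 11 — need 70 more.
Supplier 5 (16): take the remaining 70 — done.

70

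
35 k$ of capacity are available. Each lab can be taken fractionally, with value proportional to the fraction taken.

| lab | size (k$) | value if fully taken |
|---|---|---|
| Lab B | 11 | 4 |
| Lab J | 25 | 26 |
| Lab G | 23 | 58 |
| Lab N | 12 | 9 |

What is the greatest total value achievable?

70.48

Sort by value density: Lab G 58/23≈2.52, Lab J 26/25≈1.04, Lab N 9/12≈0.75, Lab B 4/11≈0.364.
Take all of Lab G (23 k$, value 58) — 12 k$ left.
12 k$ left: a 12/25 share of Lab J gives 26×12/25 = 12.48.
Total value = 70.48.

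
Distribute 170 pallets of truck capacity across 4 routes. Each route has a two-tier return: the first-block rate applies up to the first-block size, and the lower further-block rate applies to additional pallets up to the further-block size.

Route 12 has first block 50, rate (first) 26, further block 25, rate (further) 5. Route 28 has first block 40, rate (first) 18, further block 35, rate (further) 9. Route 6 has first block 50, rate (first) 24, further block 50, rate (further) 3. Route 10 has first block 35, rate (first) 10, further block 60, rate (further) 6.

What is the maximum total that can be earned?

3520

Treat each block as its own option and order by rate: Route 12/first 26 > Route 6/first 24 > Route 28/first 18 > Route 10/first 10 > Route 28/second 9 > Route 10/second 6 > Route 12/second 5 > Route 6/second 3.
Fill Route 12 first block (50 at 26) — 120 left.
Route 6 first at 24: fill all 50 — 70 left.
Route 28 first at 18: fill all 40 — 30 left.
Route 10 first at 10: only 30 left, fill 30.
Total = 26×50 + 24×50 + 18×40 + 10×30 = 3520.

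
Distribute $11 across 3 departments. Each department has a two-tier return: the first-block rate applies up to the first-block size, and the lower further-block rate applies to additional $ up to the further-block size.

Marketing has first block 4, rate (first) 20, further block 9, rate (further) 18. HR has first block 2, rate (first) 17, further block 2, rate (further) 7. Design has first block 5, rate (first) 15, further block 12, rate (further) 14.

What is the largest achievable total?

206

Treat each block as its own option and order by rate: Marketing/T1 20 > Marketing/T2 18 > HR/T1 17 > Design/T1 15 > Design/T2 14 > HR/T2 7.
Marketing T1 at 20: fill all 4 → 7 left.
Marketing/T2: +7 of 9 at 18; pool empty.
Total = 20×4 + 18×7 = 206.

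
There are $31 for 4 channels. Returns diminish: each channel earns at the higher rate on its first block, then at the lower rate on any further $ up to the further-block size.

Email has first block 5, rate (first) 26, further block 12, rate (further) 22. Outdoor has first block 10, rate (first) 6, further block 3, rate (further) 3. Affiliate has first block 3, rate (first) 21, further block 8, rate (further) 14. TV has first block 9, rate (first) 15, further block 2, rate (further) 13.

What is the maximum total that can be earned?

620

Order all 8 blocks by rate: Email/tier1 26 > Email/tier2 22 > Affiliate/tier1 21 > TV/tier1 15 > Affiliate/tier2 14 > TV/tier2 13 > Outdoor/tier1 6 > Outdoor/tier2 3.
Email/tier1 (26): +5 — 26 left.
Email tier2 at 22: fill all 12 — 14 left.
Fill Affiliate tier1 block (3 at 21) — 11 left.
Fill TV tier1 block (9 at 15) — 2 left.
2 remain; put them into Affiliate tier2 at 14.
Total = 26×5 + 22×12 + 21×3 + 15×9 + 14×2 = 620.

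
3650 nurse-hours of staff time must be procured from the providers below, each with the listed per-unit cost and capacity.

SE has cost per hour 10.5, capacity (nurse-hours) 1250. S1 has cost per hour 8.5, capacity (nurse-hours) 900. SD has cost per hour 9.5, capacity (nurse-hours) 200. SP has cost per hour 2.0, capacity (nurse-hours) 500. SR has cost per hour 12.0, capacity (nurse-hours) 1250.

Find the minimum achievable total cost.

33275

Use providers in increasing cost order.
SP (2.0): use full 500 → 3150 nurse-hours to go.
S1 at 8.5: take all 900 nurse-hours → 2250 still needed.
SD (9.5): use full 200 → 2050 nurse-hours to go.
SE at 10.5: take all 1250 nurse-hours → 800 still needed.
Take 800 from SR at 12.0 to finish.
Cost = 500×2.0 + 900×8.5 + 200×9.5 + 1250×10.5 + 800×12.0 = 33275.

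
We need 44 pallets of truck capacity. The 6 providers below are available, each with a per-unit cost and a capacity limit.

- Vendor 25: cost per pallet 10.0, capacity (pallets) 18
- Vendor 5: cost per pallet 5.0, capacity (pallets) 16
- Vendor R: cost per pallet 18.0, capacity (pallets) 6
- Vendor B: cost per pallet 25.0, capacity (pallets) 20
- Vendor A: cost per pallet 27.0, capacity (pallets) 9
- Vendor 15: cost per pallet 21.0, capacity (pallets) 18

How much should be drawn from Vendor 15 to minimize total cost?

4

Cheapest first:
Vendor 5 (5.0): use full 16 → 28 pallets to go.
Vendor 25 (10.0): use full 18 → 10 pallets to go.
Vendor R (18.0): use full 6 → 4 pallets to go.
Take 4 from Vendor 15 at 21.0 to finish.
Vendor B, Vendor A: unused.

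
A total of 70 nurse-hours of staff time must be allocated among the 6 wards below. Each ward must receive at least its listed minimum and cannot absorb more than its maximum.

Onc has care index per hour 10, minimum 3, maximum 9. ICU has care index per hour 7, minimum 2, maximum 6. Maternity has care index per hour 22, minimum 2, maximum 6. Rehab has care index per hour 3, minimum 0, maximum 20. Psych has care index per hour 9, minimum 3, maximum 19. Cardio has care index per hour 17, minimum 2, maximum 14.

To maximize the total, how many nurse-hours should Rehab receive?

Meeting every minimum uses 3+2+2+0+3+2 = 12 nurse-hours, leaving 58.
Highest care index per hour first: Maternity 22 > Cardio 17 > Onc 10 > Psych 9 > ICU 7 > Rehab 3.
Give Maternity 4 more to hit its cap of 6 — 54 left.
Cardio: +12 to 14 (cap) — 42 left.
Onc: +6 to 9 (cap) — 36 left.
Psych takes 16 more to reach its cap of 19 — 20 left.
ICU takes 4 more to reach its cap of 6 — 16 left.
Only 16 left; Rehab takes them to reach 16.

16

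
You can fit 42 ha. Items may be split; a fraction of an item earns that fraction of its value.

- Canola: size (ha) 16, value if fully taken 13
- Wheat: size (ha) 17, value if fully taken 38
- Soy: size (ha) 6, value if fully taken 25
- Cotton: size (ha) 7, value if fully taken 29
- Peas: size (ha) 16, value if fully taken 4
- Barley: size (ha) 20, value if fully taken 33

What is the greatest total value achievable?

111.8

Best value per unit of size first: Soy 25/6≈4.17, Cotton 29/7≈4.14, Wheat 38/17≈2.24, Barley 33/20≈1.65, Canola 13/16≈0.812, Peas 4/16≈0.25.
Take all of Soy (6 ha, value 25) ; 36 ha left.
Take all of Cotton (7 ha, value 29) ; 29 ha left.
Take all of Wheat (17 ha, value 38) ; 12 ha left.
12 ha left: a 12/20 share of Barley gives 33×12/20 = 19.8.
Total value = 111.8.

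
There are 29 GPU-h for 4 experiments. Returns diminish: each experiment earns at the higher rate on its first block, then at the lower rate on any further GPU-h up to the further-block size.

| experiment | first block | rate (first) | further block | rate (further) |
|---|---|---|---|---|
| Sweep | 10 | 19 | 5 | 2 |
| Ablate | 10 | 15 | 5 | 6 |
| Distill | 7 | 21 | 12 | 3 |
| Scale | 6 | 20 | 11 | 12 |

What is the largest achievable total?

547

Order all 8 blocks by rate: Distill/T1 21 > Scale/T1 20 > Sweep/T1 19 > Ablate/T1 15 > Scale/T2 12 > Ablate/T2 6 > Distill/T2 3 > Sweep/T2 2.
Distill/T1 (21): +7 → 22 left.
Scale T1 at 20: fill all 6 → 16 left.
Fill Sweep T1 block (10 at 19) → 6 left.
Ablate T1 at 15: only 6 left, fill 6.
Total = 21×7 + 20×6 + 19×10 + 15×6 = 547.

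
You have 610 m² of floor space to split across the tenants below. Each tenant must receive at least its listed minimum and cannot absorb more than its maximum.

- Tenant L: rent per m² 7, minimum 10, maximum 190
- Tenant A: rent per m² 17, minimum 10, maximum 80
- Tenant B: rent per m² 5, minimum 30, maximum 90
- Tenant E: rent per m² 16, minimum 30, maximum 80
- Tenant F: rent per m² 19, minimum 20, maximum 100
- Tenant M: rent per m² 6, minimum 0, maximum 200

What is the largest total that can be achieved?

Meeting every minimum uses 10+10+30+30+20+0 = 100 m², leaving 510.
Rank by rent per m²: Tenant F 19 > Tenant A 17 > Tenant E 16 > Tenant L 7 > Tenant M 6 > Tenant B 5.
Tenant F takes 80 more to reach its cap of 100 ; 430 left.
Give Tenant A 70 more to hit its cap of 80 ; 360 left.
Tenant E takes 50 more to reach its cap of 80 ; 310 left.
Give Tenant L 180 more to hit its cap of 190 ; 130 left.
Tenant M: +130 (room for 200) → 130. Pool exhausted.
Total = 7×190 + 17×80 + 5×30 + 16×80 + 19×100 + 6×130 = 6800.

6800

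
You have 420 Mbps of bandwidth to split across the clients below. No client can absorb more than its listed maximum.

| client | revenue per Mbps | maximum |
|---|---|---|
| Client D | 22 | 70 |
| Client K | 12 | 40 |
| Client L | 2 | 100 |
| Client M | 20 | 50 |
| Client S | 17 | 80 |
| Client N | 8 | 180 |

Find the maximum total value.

5820

Highest revenue per Mbps first: Client D 22 > Client M 20 > Client S 17 > Client K 12 > Client N 8 > Client L 2.
Give Client D 70 to hit its cap of 70 ; 350 left.
Give Client M 50 to hit its cap of 50 ; 300 left.
Give Client S 80 to hit its cap of 80 ; 220 left.
Client K: +40 to 40 (cap) ; 180 left.
Client N takes 180 to reach its cap of 180 ; 0 left.
Total = 22×70 + 12×40 + 20×50 + 17×80 + 8×180 = 5820.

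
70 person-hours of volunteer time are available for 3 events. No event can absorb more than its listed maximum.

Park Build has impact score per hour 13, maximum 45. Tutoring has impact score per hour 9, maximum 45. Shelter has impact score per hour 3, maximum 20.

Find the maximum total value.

810

Rank by impact score per hour: Park Build 13 > Tutoring 9 > Shelter 3.
Give Park Build 45 to hit its cap of 45 ; 25 left.
Only 25 left; Tutoring takes them to reach 25.
Total = 13×45 + 9×25 = 810.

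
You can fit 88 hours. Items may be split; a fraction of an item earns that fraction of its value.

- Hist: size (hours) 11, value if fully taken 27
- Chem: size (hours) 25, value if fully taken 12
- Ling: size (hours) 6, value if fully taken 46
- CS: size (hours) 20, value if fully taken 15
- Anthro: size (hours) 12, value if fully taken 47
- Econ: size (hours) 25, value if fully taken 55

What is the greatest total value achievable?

196.72

Rank by value-to-size ratio: Ling 46/6≈7.67, Anthro 47/12≈3.92, Hist 27/11≈2.45, Econ 55/25≈2.2, CS 15/20≈0.75, Chem 12/25≈0.48.
Ling: take in full, 6 hours for value 46 — 82 left.
Take all of Anthro (12 hours, value 47) — 70 hours left.
All 11 hours of Hist fit (value 27) — 59 remain.
Econ: take in full, 25 hours for value 55 — 34 left.
All 20 hours of CS fit (value 15) — 14 remain.
Fill the last 14 hours with part of Chem: 14/25 of it earns 6.72.
Total value = 196.72.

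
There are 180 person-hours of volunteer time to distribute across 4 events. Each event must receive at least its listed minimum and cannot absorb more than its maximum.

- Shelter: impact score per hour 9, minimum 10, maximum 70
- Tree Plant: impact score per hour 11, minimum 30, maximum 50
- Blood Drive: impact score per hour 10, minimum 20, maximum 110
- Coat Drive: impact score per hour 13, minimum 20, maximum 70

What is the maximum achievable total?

2050

Meeting every minimum uses 10+30+20+20 = 80 person-hours, leaving 100.
Highest impact score per hour first: Coat Drive 13 > Tree Plant 11 > Blood Drive 10 > Shelter 9.
Coat Drive takes 50 more to reach its cap of 70 → 50 left.
Tree Plant takes 20 more to reach its cap of 50 → 30 left.
Blood Drive has room for 90 more but only 30 remain, so it gets 50.
Total = 9×10 + 11×50 + 10×50 + 13×70 = 2050.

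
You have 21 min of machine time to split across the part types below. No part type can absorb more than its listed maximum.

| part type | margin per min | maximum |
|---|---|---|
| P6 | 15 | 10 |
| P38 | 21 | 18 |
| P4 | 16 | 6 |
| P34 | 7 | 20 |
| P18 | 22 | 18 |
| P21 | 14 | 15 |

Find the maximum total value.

459

Order the part types by margin per min: P18 22 > P38 21 > P4 16 > P6 15 > P21 14 > P34 7.
P18: +18 to 18 (cap) — 3 left.
Only 3 left; P38 takes them to reach 3.
Total = 21×3 + 22×18 = 459.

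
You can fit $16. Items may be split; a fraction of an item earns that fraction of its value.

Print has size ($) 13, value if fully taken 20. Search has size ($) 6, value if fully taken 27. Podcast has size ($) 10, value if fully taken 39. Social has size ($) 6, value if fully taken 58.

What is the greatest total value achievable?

100.6

Sort by value density: Social 58/6≈9.67, Search 27/6≈4.5, Podcast 39/10≈3.9, Print 20/13≈1.54.
All 6 $ of Social fit (value 58) — 10 remain.
All 6 $ of Search fit (value 27) — 4 remain.
Fill the last 4 $ with part of Podcast: 4/10 of it earns 15.6.
Total value = 100.6.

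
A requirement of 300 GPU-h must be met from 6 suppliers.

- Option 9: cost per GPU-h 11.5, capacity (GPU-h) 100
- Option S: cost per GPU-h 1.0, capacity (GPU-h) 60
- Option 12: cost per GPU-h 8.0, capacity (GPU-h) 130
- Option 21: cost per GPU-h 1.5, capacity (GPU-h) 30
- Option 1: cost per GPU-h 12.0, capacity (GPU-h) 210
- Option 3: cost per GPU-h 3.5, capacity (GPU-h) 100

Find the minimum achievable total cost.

1335

Use suppliers in increasing cost order.
Option S (1.0): use full 60 ; 240 GPU-h to go.
Option 21 (1.5): use full 30 ; 210 GPU-h to go.
Option 3 (3.5): use full 100 ; 110 GPU-h to go.
Take 110 from Option 12 at 8.0 to finish.
Option 9, Option 1: unused.
Cost = 60×1.0 + 30×1.5 + 100×3.5 + 110×8.0 = 1335.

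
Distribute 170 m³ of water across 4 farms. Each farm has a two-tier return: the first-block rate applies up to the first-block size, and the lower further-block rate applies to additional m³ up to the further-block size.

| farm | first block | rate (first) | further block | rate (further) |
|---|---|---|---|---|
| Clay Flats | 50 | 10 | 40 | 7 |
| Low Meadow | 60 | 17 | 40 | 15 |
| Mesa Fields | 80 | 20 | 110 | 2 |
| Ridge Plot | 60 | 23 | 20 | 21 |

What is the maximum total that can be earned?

3570

Treat each block as its own option and order by rate: Ridge Plot/tier1 23 > Ridge Plot/tier2 21 > Mesa Fields/tier1 20 > Low Meadow/tier1 17 > Low Meadow/tier2 15 > Clay Flats/tier1 10 > Clay Flats/tier2 7 > Mesa Fields/tier2 2.
Ridge Plot tier1 at 23: fill all 60 ; 110 left.
Ridge Plot tier2 at 21: fill all 20 ; 90 left.
Mesa Fields/tier1 (20): +80 ; 10 left.
Low Meadow tier1 at 17: only 10 left, fill 10.
Total = 23×60 + 21×20 + 20×80 + 17×10 = 3570.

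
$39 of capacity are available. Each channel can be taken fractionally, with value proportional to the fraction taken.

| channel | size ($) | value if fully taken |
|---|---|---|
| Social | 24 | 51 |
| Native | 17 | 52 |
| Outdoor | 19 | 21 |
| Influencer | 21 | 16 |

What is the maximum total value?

Best value per unit of size first: Native 52/17≈3.06, Social 51/24≈2.12, Outdoor 21/19≈1.11, Influencer 16/21≈0.762.
Native: take in full, 17 $ for value 52 — 22 left.
Fill the last 22 $ with part of Social: 22/24 of it earns 46.75.
Total value = 98.75.

98.75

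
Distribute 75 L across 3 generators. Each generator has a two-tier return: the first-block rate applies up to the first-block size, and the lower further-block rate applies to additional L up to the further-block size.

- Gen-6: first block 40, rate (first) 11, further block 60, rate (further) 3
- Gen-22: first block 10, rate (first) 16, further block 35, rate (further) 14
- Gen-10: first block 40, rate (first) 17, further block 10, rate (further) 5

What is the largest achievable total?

Order all 6 blocks by rate: Gen-10/first 17 > Gen-22/first 16 > Gen-22/second 14 > Gen-6/first 11 > Gen-10/second 5 > Gen-6/second 3.
Gen-10 first at 17: fill all 40 — 35 left.
Gen-22 first at 16: fill all 10 — 25 left.
25 remain; put them into Gen-22 second at 14.
Total = 17×40 + 16×10 + 14×25 = 1190.

1190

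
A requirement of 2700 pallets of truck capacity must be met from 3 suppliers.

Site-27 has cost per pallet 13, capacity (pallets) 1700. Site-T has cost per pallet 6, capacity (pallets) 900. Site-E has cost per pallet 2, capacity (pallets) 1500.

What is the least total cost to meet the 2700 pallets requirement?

Use suppliers in increasing cost order.
Site-E (2): use full 1500 → 1200 pallets to go.
Site-T (6): use full 900 → 300 pallets to go.
Take 300 from Site-27 at 13 to finish.
Cost = 1500×2 + 900×6 + 300×13 = 12300.

12300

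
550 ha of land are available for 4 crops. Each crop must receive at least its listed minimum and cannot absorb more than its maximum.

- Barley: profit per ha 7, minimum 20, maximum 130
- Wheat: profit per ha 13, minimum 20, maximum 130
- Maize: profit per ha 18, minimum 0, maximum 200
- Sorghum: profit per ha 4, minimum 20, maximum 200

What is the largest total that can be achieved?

6560

Meeting every minimum uses 20+20+0+20 = 60 ha, leaving 490.
Highest profit per ha first: Maize 18 > Wheat 13 > Barley 7 > Sorghum 4.
Give Maize 200 more to hit its cap of 200 ; 290 left.
Give Wheat 110 more to hit its cap of 130 ; 180 left.
Give Barley 110 more to hit its cap of 130 ; 70 left.
Sorghum: +70 (room for 180) → 90. Pool exhausted.
Total = 7×130 + 13×130 + 18×200 + 4×90 = 6560.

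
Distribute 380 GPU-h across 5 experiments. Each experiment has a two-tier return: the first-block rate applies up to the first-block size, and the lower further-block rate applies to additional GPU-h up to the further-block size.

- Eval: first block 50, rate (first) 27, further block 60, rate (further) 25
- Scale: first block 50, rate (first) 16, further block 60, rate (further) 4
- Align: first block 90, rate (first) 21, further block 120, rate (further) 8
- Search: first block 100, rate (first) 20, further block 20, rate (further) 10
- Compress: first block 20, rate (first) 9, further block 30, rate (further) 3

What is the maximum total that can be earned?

Treat each block as its own option and order by rate: Eval/T1 27 > Eval/T2 25 > Align/T1 21 > Search/T1 20 > Scale/T1 16 > Search/T2 10 > Compress/T1 9 > Align/T2 8 > Scale/T2 4 > Compress/T2 3.
Fill Eval T1 block (50 at 27) ; 330 left.
Fill Eval T2 block (60 at 25) ; 270 left.
Align/T1 (21): +90 ; 180 left.
Search T1 at 20: fill all 100 ; 80 left.
Scale T1 at 16: fill all 50 ; 30 left.
Fill Search T2 block (20 at 10) ; 10 left.
10 remain; put them into Compress T1 at 9.
Total = 27×50 + 25×60 + 21×90 + 20×100 + 16×50 + 10×20 + 9×10 = 7830.

7830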